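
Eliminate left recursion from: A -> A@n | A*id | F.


Left-recursive alternatives: A@n, A*id; non-recursive: F
Introduce A': A -> FA', A' -> @nA' | *idA' | ε


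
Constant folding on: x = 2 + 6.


2 + 6 = 8 at compile time
Optimized: x = 8


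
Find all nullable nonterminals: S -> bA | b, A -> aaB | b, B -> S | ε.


A nonterminal is nullable iff some alternative derives ε (directly, or every symbol in it is nullable)
Nullable: {B}


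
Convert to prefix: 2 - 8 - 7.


left-to-right (same/higher precedence on left): tree is (- (- 2 8) 7)
Prefix: - - 2 8 7


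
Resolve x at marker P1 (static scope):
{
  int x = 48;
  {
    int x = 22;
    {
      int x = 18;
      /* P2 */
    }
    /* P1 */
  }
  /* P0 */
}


x declared in the same block as P1
x = 22


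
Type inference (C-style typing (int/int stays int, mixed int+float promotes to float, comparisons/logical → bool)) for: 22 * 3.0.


Operand types: int * float
Rule: mixed int/float promotes to float; int/int stays int
Result type: float


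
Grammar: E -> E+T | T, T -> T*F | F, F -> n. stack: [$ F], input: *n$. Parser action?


'F' (not preceded by T*) is the handle for T -> F
Action: reduce (T -> F)


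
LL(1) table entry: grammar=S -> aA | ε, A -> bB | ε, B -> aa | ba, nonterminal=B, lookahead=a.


For [B, a]: 'a' ∈ FIRST(aa)
Entry: B -> aa


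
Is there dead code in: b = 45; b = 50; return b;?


first assignment to b is overwritten before any read
Dead: 'b = 45'


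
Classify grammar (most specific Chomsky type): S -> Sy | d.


Left-linear: every RHS is a terminal or one nonterminal followed by a terminal
Classification: Type 3 (Regular)


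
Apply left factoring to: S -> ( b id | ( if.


Common prefix: '('
Factored: S -> ( S', S' -> b id | if


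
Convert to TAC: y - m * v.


Break into single-operator statements:
t1 = m * v
t2 = y - t1


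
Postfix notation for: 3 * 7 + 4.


Left to right (same or higher precedence on left)
Postfix: 3 7 * 4 +


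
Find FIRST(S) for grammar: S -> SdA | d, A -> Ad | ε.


Per alternative of S: FIRST(SdA) = {d}; FIRST(d) = {d}
FIRST(S) = {d}


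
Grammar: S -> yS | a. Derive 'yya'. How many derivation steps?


Derivation: S => yS => yyS => yya
Steps: 3


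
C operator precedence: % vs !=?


'%' is multiplicative (level 10); '!=' is equality (level 6)
Higher level binds tighter
'%' has higher precedence than '!='


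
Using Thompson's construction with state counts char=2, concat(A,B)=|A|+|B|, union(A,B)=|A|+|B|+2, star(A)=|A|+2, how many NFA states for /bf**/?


Syntax tree has 2 char leaf(s), 0 union(s), 2 star(s)
chars contribute 2×2 = 4; each union adds +2; each star adds +2
Total: 4 + 0 + 4 = 8 states


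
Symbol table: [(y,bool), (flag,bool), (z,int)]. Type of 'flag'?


Lookup 'flag' → type bool


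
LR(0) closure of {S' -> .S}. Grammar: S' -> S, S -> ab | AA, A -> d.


Start: S' -> .S
For each item with dot before a nonterminal B, add B -> .γ for every B-production
Closure: [S' -> .S, S -> .ab, S -> .AA, A -> .d]


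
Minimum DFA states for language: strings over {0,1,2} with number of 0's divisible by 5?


Track (count of 0) mod 5: states 0..4, accept at 0
Minimal DFA: 5 states


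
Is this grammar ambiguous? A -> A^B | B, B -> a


precedence layered via separate nonterminal B: deterministic
Unambiguous


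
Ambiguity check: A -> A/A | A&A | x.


'x/x&x' has two parse trees (no precedence encoded between / and &)
Ambiguous


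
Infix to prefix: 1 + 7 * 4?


'*' binds tighter: tree is (+ 1 (* 7 4))
Prefix: + 1 * 7 4


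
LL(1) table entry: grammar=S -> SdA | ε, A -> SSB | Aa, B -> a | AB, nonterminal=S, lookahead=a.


For [S, a]: ε is nullable and 'a' ∈ FOLLOW(S)
Entry: S -> ε


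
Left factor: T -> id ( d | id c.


Common prefix: 'id'
Factored: T -> id T', T' -> ( d | c


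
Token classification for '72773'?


Pattern: digits only
Type: INTEGER_LITERAL


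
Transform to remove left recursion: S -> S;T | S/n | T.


Left-recursive alternatives: S;T, S/n; non-recursive: T
Introduce S': S -> TS', S' -> ;TS' | /nS' | ε


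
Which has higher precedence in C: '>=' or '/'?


'/' is multiplicative (level 10); '>=' is relational (level 7)
Higher level binds tighter
'/' has higher precedence than '>='


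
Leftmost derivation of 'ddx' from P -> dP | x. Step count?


Derivation: P => dP => ddP => ddx
Steps: 3


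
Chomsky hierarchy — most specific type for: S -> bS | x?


Right-linear: every RHS is a terminal or a terminal followed by one nonterminal
Classification: Type 3 (Regular)


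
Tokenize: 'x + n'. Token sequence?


Scan left to right, longest-match per lexeme
Tokens: ID(x), OP(+), ID(n)


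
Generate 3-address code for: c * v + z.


Break into single-operator statements:
t1 = c * v
t2 = t1 + z


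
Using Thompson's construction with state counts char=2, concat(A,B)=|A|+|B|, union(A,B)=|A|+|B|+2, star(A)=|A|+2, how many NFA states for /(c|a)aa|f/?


Syntax tree has 5 char leaf(s), 2 union(s), 0 star(s)
chars contribute 5×2 = 10; each union adds +2; each star adds +2
Total: 10 + 4 + 0 = 14 states


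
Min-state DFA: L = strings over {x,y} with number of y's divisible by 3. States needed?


Track (count of y) mod 3: states 0..2, accept at 0
Minimal DFA: 3 states


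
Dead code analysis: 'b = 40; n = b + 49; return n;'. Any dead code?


b is read by n's definition; n is returned
No dead code


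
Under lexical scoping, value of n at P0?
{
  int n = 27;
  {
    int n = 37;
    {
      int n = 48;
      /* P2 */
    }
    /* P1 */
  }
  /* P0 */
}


n declared in the same block as P0
n = 27


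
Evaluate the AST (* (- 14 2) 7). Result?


Evaluate inner: (- 14 2) = 12
Evaluate root: (* 12 7) = 84
Result: 84


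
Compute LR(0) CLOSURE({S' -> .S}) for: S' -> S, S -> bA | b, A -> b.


Start: S' -> .S
For each item with dot before a nonterminal B, add B -> .γ for every B-production
Closure: [S' -> .S, S -> .bA, S -> .b]


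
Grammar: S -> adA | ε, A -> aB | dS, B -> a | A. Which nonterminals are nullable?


A nonterminal is nullable iff some alternative derives ε (directly, or every symbol in it is nullable)
Nullable: {S}


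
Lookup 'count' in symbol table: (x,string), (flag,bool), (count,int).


Lookup 'count' → type int


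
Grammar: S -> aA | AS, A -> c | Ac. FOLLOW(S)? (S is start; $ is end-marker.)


$ ∈ FOLLOW(S). For each A -> αBβ: add FIRST(β)\{ε} to FOLLOW(B); if β nullable, add FOLLOW(A).
FOLLOW(S) = {$}


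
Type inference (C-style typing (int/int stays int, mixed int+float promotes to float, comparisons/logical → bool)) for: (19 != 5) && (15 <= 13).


Operand types: bool && bool
Rule: logical operators take bool operands and yield bool
Result type: bool


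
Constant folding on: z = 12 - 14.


12 - 14 = -2 at compile time
Optimized: z = -2


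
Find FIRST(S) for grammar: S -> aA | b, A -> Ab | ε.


Per alternative of S: FIRST(aA) = {a}; FIRST(b) = {b}
FIRST(S) = {a, b}


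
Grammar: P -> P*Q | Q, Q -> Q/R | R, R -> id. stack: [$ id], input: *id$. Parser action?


'id' on top is the handle for R -> id
Action: reduce (R -> id)


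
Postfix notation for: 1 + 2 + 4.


Left to right (same or higher precedence on left)
Postfix: 1 2 + 4 +


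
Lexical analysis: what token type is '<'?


Pattern: operator symbol
Type: OPERATOR


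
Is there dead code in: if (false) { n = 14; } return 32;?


condition is constant false, so the whole block is unreachable
Dead: 'if (false) { n = 14; }'


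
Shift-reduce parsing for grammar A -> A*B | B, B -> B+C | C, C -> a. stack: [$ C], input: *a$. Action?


'C' (not preceded by B+) is the handle for B -> C
Action: reduce (B -> C)


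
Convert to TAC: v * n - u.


Break into single-operator statements:
t1 = v * n
t2 = t1 - u


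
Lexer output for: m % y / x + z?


Scan left to right, longest-match per lexeme
Tokens: ID(m), OP(%), ID(y), OP(/), ID(x), OP(+), ID(z)


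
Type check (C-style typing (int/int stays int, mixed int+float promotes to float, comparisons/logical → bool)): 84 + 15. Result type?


Operand types: int + int
Rule: mixed int/float promotes to float; int/int stays int
Result type: int


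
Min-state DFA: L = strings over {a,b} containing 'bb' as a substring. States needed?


KMP-style automaton: 2 progress states + 1 absorbing accept = 3
Minimal DFA: 3 states


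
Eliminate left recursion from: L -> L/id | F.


Left-recursive alternatives: L/id; non-recursive: F
Introduce L': L -> FL', L' -> /idL' | ε


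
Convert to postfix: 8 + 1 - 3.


Left to right (same or higher precedence on left)
Postfix: 8 1 + 3 -


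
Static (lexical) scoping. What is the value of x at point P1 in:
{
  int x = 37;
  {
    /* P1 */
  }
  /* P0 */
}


P1's block does not declare x; resolves to the enclosing declaration at depth 0
x = 37


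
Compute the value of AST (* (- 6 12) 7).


Evaluate inner: (- 6 12) = -6
Evaluate root: (* -6 7) = -42
Result: -42


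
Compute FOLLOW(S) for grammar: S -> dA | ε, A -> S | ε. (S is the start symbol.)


$ ∈ FOLLOW(S). For each A -> αBβ: add FIRST(β)\{ε} to FOLLOW(B); if β nullable, add FOLLOW(A).
FOLLOW(S) = {$}


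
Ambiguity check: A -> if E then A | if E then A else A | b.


dangling else: 'if E then if E then b else b' parses two ways
Ambiguous


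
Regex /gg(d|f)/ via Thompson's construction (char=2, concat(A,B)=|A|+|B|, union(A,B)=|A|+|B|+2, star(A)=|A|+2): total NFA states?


Syntax tree has 4 char leaf(s), 1 union(s), 0 star(s)
chars contribute 4×2 = 8; each union adds +2; each star adds +2
Total: 8 + 2 + 0 = 10 states


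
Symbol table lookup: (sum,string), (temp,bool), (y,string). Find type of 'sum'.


Lookup 'sum' → type string


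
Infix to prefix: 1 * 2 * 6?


left-to-right (same/higher precedence on left): tree is (* (* 1 2) 6)
Prefix: * * 1 2 6


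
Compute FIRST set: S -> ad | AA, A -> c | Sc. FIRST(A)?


Per alternative of A: FIRST(c) = {c}; FIRST(Sc) = {a, c}
FIRST(A) = {a, c}


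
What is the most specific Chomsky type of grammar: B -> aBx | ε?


Single nonterminal LHS, but a^n x^n is not regular
Classification: Type 2 (Context-Free)


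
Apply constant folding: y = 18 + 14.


18 + 14 = 32 at compile time
Optimized: y = 32


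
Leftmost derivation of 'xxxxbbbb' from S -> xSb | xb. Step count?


Derivation: S => xSb => xxSbb => xxxSbbb => xxxxbbbb
Steps: 4


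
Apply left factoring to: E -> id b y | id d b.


Common prefix: 'id'
Factored: E -> id E', E' -> b y | d b


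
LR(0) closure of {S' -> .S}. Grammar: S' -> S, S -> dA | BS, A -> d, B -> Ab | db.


Start: S' -> .S
For each item with dot before a nonterminal B, add B -> .γ for every B-production
Closure: [S' -> .S, S -> .dA, S -> .BS, B -> .Ab, B -> .db, A -> .d]


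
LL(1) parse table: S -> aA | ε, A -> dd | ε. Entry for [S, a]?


For [S, a]: 'a' ∈ FIRST(aA)
Entry: S -> aA


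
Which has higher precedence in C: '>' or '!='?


'>' is relational (level 7); '!=' is equality (level 6)
Higher level binds tighter
'>' has higher precedence than '!='


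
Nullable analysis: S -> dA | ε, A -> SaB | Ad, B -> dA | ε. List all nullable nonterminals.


A nonterminal is nullable iff some alternative derives ε (directly, or every symbol in it is nullable)
Nullable: {B, S}


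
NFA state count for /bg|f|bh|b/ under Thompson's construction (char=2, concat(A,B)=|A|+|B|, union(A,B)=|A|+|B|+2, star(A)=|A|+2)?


Syntax tree has 6 char leaf(s), 3 union(s), 0 star(s)
chars contribute 6×2 = 12; each union adds +2; each star adds +2
Total: 12 + 6 + 0 = 18 states


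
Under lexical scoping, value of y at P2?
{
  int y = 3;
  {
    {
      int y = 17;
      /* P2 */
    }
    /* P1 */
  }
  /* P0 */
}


y declared in the same block as P2
y = 17


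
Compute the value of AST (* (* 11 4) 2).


Evaluate inner: (* 11 4) = 44
Evaluate root: (* 44 2) = 88
Result: 88


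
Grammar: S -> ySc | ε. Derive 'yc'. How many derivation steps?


Derivation: S => ySc => yc
Steps: 2


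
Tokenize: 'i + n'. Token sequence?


Scan left to right, longest-match per lexeme
Tokens: ID(i), OP(+), ID(n)


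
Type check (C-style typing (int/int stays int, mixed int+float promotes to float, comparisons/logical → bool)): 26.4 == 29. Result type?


Operand types: float == int
Rule: comparison yields bool
Result type: bool


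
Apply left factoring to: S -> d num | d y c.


Common prefix: 'd'
Factored: S -> d S', S' -> num | y c


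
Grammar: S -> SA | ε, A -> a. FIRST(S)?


Per alternative of S: FIRST(SA) = {a}; FIRST(ε) = {ε}
FIRST(S) = {a, ε}


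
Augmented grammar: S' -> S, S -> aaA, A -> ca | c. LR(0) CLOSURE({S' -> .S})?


Start: S' -> .S
For each item with dot before a nonterminal B, add B -> .γ for every B-production
Closure: [S' -> .S, S -> .aaA]


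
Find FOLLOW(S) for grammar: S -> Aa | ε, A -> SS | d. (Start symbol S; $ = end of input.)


$ ∈ FOLLOW(S). For each A -> αBβ: add FIRST(β)\{ε} to FOLLOW(B); if β nullable, add FOLLOW(A).
FOLLOW(S) = {$, a, d}


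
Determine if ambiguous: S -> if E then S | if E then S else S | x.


dangling else: 'if E then if E then x else x' parses two ways
Ambiguous


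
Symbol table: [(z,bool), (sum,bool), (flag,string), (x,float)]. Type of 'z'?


Lookup 'z' → type bool


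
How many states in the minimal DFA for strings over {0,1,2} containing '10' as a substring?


KMP-style automaton: 2 progress states + 1 absorbing accept = 3
Minimal DFA: 3 states


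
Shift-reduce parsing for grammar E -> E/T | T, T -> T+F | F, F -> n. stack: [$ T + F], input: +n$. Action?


handle 'T+F' on top
Action: reduce (T -> T+F)


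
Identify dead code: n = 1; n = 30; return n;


first assignment to n is overwritten before any read
Dead: 'n = 1'


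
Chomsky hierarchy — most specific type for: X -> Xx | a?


Left-linear: every RHS is a terminal or one nonterminal followed by a terminal
Classification: Type 3 (Regular)


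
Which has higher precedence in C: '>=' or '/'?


'/' is multiplicative (level 10); '>=' is relational (level 7)
Higher level binds tighter
'/' has higher precedence than '>='


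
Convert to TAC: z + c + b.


Break into single-operator statements:
t1 = z + c
t2 = t1 + b


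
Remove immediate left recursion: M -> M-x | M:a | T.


Left-recursive alternatives: M-x, M:a; non-recursive: T
Introduce M': M -> TM', M' -> -xM' | :aM' | ε


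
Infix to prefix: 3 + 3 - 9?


left-to-right (same/higher precedence on left): tree is (- (+ 3 3) 9)
Prefix: - + 3 3 9


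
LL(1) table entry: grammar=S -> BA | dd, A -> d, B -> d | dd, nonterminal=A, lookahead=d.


For [A, d]: 'd' ∈ FIRST(d)
Entry: A -> d


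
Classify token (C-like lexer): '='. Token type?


Pattern: operator symbol
Type: OPERATOR


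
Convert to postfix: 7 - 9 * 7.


* has higher precedence, evaluate 9*7 first
Postfix: 7 9 7 * -


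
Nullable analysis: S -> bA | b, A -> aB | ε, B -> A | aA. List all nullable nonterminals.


A nonterminal is nullable iff some alternative derives ε (directly, or every symbol in it is nullable)
Nullable: {A, B}


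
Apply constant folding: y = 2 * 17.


2 * 17 = 34 at compile time
Optimized: y = 34


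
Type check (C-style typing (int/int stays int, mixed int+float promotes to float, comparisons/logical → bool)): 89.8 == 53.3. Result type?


Operand types: float == float
Rule: comparison yields bool
Result type: bool


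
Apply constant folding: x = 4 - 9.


4 - 9 = -5 at compile time
Optimized: x = -5


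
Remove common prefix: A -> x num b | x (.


Common prefix: 'x'
Factored: A -> x A', A' -> num b | (


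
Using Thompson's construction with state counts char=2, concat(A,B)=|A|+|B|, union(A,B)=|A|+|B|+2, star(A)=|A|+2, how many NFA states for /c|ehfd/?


Syntax tree has 5 char leaf(s), 1 union(s), 0 star(s)
chars contribute 5×2 = 10; each union adds +2; each star adds +2
Total: 10 + 2 + 0 = 12 states


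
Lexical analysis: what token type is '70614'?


Pattern: digits only
Type: INTEGER_LITERAL


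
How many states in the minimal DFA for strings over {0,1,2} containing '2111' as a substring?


KMP-style automaton: 4 progress states + 1 absorbing accept = 5
Minimal DFA: 5 states


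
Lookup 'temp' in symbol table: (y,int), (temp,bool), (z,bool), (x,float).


Lookup 'temp' → type bool


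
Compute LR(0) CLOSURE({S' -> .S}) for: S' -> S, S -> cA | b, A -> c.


Start: S' -> .S
For each item with dot before a nonterminal B, add B -> .γ for every B-production
Closure: [S' -> .S, S -> .cA, S -> .b]


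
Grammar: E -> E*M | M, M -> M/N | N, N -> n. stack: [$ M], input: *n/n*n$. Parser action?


lookahead ∉ {/} so M won't extend; reduce E -> M
Action: reduce (E -> M)


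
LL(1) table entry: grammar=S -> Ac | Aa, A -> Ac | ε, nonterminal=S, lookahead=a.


For [S, a]: 'a' ∈ FIRST(Aa)
Entry: S -> Aa


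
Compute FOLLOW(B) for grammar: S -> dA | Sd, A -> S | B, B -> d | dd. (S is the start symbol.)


$ ∈ FOLLOW(S). For each A -> αBβ: add FIRST(β)\{ε} to FOLLOW(B); if β nullable, add FOLLOW(A).
FOLLOW(B) = {$, d}


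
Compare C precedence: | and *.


'*' is multiplicative (level 10); '|' is bitwise OR (level 3)
Higher level binds tighter
'*' has higher precedence than '|'


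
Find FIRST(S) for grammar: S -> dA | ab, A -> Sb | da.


Per alternative of S: FIRST(dA) = {d}; FIRST(ab) = {a}
FIRST(S) = {a, d}


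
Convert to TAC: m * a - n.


Break into single-operator statements:
t1 = m * a
t2 = t1 - n


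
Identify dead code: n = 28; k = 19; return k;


n is assigned but never read
Dead: 'n = 28'


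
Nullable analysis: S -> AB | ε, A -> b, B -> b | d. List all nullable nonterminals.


A nonterminal is nullable iff some alternative derives ε (directly, or every symbol in it is nullable)
Nullable: {S}


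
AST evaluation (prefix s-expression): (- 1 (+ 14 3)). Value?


Evaluate inner: (+ 14 3) = 17
Evaluate root: (- 1 17) = -16
Result: -16


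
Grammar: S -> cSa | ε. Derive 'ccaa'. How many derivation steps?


Derivation: S => cSa => ccSaa => ccaa
Steps: 3


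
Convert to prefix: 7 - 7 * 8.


'*' binds tighter: tree is (- 7 (* 7 8))
Prefix: - 7 * 7 8


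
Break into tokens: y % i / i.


Scan left to right, longest-match per lexeme
Tokens: ID(y), OP(%), ID(i), OP(/), ID(i)


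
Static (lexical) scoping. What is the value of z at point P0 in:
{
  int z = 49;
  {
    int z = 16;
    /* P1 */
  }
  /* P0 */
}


z declared in the same block as P0
z = 49


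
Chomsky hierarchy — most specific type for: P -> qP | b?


Right-linear: every RHS is a terminal or a terminal followed by one nonterminal
Classification: Type 3 (Regular)


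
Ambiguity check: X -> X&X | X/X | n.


'n&n/n' has two parse trees (no precedence encoded between & and /)
Ambiguous


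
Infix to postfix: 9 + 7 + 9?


Left to right (same or higher precedence on left)
Postfix: 9 7 + 9 +


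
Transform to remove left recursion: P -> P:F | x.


Left-recursive alternatives: P:F; non-recursive: x
Introduce P': P -> xP', P' -> :FP' | ε


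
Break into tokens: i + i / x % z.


Scan left to right, longest-match per lexeme
Tokens: ID(i), OP(+), ID(i), OP(/), ID(x), OP(%), ID(z)


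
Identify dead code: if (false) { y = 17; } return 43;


condition is constant false, so the whole block is unreachable
Dead: 'if (false) { y = 17; }'


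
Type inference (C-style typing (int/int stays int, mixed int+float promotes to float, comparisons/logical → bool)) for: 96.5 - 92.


Operand types: float - int
Rule: mixed int/float promotes to float; int/int stays int
Result type: float


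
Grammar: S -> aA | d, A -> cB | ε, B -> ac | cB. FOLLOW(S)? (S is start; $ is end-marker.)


$ ∈ FOLLOW(S). For each A -> αBβ: add FIRST(β)\{ε} to FOLLOW(B); if β nullable, add FOLLOW(A).
FOLLOW(S) = {$}


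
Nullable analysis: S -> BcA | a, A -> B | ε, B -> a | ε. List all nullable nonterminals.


A nonterminal is nullable iff some alternative derives ε (directly, or every symbol in it is nullable)
Nullable: {A, B}


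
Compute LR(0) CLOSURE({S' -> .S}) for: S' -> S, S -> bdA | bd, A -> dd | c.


Start: S' -> .S
For each item with dot before a nonterminal B, add B -> .γ for every B-production
Closure: [S' -> .S, S -> .bdA, S -> .bd]


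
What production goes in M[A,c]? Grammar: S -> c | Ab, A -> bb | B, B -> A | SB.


For [A, c]: 'c' ∈ FIRST(B)
Entry: A -> B


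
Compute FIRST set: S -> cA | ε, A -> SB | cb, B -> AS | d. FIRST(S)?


Per alternative of S: FIRST(cA) = {c}; FIRST(ε) = {ε}
FIRST(S) = {c, ε}


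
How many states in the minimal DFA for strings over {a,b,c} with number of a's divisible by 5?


Track (count of a) mod 5: states 0..4, accept at 0
Minimal DFA: 5 states


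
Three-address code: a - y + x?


Break into single-operator statements:
t1 = a - y
t2 = t1 + x


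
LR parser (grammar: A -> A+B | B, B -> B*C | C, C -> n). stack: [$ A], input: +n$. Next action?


shift '+' to continue A -> A+B
Action: shift


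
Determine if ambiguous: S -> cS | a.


right-linear, alternatives start with distinct terminals 'c' vs 'a': unique leftmost derivation
Unambiguous


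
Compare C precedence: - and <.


'-' is additive (level 9); '<' is relational (level 7)
Higher level binds tighter
'-' has higher precedence than '<'


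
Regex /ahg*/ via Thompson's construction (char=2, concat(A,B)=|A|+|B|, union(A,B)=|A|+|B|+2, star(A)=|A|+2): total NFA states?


Syntax tree has 3 char leaf(s), 0 union(s), 1 star(s)
chars contribute 3×2 = 6; each union adds +2; each star adds +2
Total: 6 + 0 + 2 = 8 states


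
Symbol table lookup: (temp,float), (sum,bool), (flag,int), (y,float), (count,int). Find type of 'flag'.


Lookup 'flag' → type int


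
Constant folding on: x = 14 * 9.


14 * 9 = 126 at compile time
Optimized: x = 126


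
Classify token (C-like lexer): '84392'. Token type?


Pattern: digits only
Type: INTEGER_LITERAL


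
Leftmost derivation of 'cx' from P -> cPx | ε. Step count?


Derivation: P => cPx => cx
Steps: 2


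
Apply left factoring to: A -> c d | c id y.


Common prefix: 'c'
Factored: A -> c A', A' -> d | id y


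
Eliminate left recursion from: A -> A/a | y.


Left-recursive alternatives: A/a; non-recursive: y
Introduce A': A -> yA', A' -> /aA' | ε


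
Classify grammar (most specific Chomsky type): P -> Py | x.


Left-linear: every RHS is a terminal or one nonterminal followed by a terminal
Classification: Type 3 (Regular)


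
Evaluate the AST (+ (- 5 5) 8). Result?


Evaluate inner: (- 5 5) = 0
Evaluate root: (+ 0 8) = 8
Result: 8


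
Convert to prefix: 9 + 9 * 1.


'*' binds tighter: tree is (+ 9 (* 9 1))
Prefix: + 9 * 9 1


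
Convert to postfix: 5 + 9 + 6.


Left to right (same or higher precedence on left)
Postfix: 5 9 + 6 +


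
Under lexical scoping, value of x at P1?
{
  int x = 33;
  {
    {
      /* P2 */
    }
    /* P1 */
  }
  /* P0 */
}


P1's block does not declare x; resolves to the enclosing declaration at depth 0
x = 33


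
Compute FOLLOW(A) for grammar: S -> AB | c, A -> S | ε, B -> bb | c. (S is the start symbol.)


$ ∈ FOLLOW(S). For each A -> αBβ: add FIRST(β)\{ε} to FOLLOW(B); if β nullable, add FOLLOW(A).
FOLLOW(A) = {b, c}


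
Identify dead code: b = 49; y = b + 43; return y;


b is read by y's definition; y is returned
No dead code


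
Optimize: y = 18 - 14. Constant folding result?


18 - 14 = 4 at compile time
Optimized: y = 4


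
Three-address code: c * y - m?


Break into single-operator statements:
t1 = c * y
t2 = t1 - m


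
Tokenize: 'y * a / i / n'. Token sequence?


Scan left to right, longest-match per lexeme
Tokens: ID(y), OP(*), ID(a), OP(/), ID(i), OP(/), ID(n)


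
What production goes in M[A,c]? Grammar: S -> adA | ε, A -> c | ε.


For [A, c]: 'c' ∈ FIRST(c)
Entry: A -> c


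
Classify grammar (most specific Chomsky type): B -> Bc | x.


Left-linear: every RHS is a terminal or one nonterminal followed by a terminal
Classification: Type 3 (Regular)


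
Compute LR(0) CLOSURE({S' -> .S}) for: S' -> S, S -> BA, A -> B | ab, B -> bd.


Start: S' -> .S
For each item with dot before a nonterminal B, add B -> .γ for every B-production
Closure: [S' -> .S, S -> .BA, B -> .bd]


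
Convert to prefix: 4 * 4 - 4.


left-to-right (same/higher precedence on left): tree is (- (* 4 4) 4)
Prefix: - * 4 4 4


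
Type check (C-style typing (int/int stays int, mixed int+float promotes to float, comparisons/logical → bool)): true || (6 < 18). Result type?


Operand types: bool || bool
Rule: logical operators take bool operands and yield bool
Result type: bool


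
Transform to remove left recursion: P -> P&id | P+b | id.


Left-recursive alternatives: P&id, P+b; non-recursive: id
Introduce P': P -> idP', P' -> &idP' | +bP' | ε


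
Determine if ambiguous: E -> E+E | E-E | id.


'id+id-id' has two parse trees (no precedence encoded between + and -)
Ambiguous


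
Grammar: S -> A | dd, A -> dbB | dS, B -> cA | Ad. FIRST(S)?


Per alternative of S: FIRST(A) = {d}; FIRST(dd) = {d}
FIRST(S) = {d}


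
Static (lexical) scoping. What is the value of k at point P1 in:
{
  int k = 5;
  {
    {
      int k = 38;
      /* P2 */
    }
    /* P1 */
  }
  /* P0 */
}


P1's block does not declare k; resolves to the enclosing declaration at depth 0
k = 5


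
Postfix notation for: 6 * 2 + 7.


Left to right (same or higher precedence on left)
Postfix: 6 2 * 7 +


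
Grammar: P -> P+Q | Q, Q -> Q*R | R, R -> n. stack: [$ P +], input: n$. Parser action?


no handle ('P+' is not any RHS); shift 'n'
Action: shift


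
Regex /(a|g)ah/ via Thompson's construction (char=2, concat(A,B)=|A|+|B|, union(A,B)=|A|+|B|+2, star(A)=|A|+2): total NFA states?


Syntax tree has 4 char leaf(s), 1 union(s), 0 star(s)
chars contribute 4×2 = 8; each union adds +2; each star adds +2
Total: 8 + 2 + 0 = 10 states


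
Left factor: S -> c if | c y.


Common prefix: 'c'
Factored: S -> c S', S' -> if | y


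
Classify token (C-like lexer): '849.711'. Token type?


Pattern: digits with a decimal point
Type: FLOAT_LITERAL


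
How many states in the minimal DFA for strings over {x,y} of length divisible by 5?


Track length mod 5: states 0..4, accept at 0
Minimal DFA: 5 states


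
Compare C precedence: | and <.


'<' is relational (level 7); '|' is bitwise OR (level 3)
Higher level binds tighter
'<' has higher precedence than '|'


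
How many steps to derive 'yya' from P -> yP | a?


Derivation: P => yP => yyP => yya
Steps: 3


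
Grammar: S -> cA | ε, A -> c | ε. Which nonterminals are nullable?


A nonterminal is nullable iff some alternative derives ε (directly, or every symbol in it is nullable)
Nullable: {A, S}


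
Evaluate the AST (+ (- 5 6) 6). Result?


Evaluate inner: (- 5 6) = -1
Evaluate root: (+ -1 6) = 5
Result: 5


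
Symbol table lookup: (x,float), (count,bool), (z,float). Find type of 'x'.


Lookup 'x' → type float


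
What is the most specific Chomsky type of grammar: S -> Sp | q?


Left-linear: every RHS is a terminal or one nonterminal followed by a terminal
Classification: Type 3 (Regular)


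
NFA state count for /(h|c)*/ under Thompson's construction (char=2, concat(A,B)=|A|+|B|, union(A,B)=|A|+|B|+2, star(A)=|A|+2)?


Syntax tree has 2 char leaf(s), 1 union(s), 1 star(s)
chars contribute 2×2 = 4; each union adds +2; each star adds +2
Total: 4 + 2 + 2 = 8 states


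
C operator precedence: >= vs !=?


'>=' is relational (level 7); '!=' is equality (level 6)
Higher level binds tighter
'>=' has higher precedence than '!='


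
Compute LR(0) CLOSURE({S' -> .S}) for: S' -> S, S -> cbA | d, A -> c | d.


Start: S' -> .S
For each item with dot before a nonterminal B, add B -> .γ for every B-production
Closure: [S' -> .S, S -> .cbA, S -> .d]


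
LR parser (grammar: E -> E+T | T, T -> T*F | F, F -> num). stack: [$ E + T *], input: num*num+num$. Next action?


no handle; shift 'num'
Action: shift


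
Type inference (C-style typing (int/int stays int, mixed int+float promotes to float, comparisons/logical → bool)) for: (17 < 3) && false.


Operand types: bool && bool
Rule: logical operators take bool operands and yield bool
Result type: bool


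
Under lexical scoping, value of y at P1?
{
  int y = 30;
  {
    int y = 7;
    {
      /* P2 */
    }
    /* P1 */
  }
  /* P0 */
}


y declared in the same block as P1
y = 7


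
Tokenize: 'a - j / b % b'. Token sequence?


Scan left to right, longest-match per lexeme
Tokens: ID(a), OP(-), ID(j), OP(/), ID(b), OP(%), ID(b)


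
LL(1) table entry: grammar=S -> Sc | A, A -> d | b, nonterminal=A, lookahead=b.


For [A, b]: 'b' ∈ FIRST(b)
Entry: A -> b


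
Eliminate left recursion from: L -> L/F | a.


Left-recursive alternatives: L/F; non-recursive: a
Introduce L': L -> aL', L' -> /FL' | ε


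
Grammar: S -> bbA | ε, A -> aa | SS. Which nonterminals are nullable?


A nonterminal is nullable iff some alternative derives ε (directly, or every symbol in it is nullable)
Nullable: {A, S}


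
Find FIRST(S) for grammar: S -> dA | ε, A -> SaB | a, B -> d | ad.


Per alternative of S: FIRST(dA) = {d}; FIRST(ε) = {ε}
FIRST(S) = {d, ε}


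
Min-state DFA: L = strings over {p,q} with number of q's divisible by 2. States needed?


Track (count of q) mod 2: states 0..1, accept at 0
Minimal DFA: 2 states


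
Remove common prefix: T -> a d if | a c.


Common prefix: 'a'
Factored: T -> a T', T' -> d if | c


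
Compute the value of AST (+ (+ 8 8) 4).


Evaluate inner: (+ 8 8) = 16
Evaluate root: (+ 16 4) = 20
Result: 20


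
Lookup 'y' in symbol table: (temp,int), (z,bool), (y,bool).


Lookup 'y' → type bool


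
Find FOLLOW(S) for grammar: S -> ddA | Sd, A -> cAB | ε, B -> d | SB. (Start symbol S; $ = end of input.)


$ ∈ FOLLOW(S). For each A -> αBβ: add FIRST(β)\{ε} to FOLLOW(B); if β nullable, add FOLLOW(A).
FOLLOW(S) = {$, d}


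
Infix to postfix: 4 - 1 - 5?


Left to right (same or higher precedence on left)
Postfix: 4 1 - 5 -


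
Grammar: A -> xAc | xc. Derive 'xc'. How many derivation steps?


Derivation: A => xc
Steps: 1


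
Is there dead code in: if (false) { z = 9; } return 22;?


condition is constant false, so the whole block is unreachable
Dead: 'if (false) { z = 9; }'


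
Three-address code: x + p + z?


Break into single-operator statements:
t1 = x + p
t2 = t1 + z


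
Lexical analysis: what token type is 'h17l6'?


Pattern: letter/underscore followed by alphanumerics, not a keyword
Type: IDENTIFIER


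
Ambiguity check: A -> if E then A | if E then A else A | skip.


dangling else: 'if E then if E then skip else skip' parses two ways
Ambiguous


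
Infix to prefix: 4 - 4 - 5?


left-to-right (same/higher precedence on left): tree is (- (- 4 4) 5)
Prefix: - - 4 4 5


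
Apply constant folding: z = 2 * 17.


2 * 17 = 34 at compile time
Optimized: z = 34


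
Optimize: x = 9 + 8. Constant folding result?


9 + 8 = 17 at compile time
Optimized: x = 17


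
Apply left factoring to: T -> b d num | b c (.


Common prefix: 'b'
Factored: T -> b T', T' -> d num | c (


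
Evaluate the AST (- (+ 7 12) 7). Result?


Evaluate inner: (+ 7 12) = 19
Evaluate root: (- 19 7) = 12
Result: 12


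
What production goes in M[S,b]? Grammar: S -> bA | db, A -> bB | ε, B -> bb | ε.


For [S, b]: 'b' ∈ FIRST(bA)
Entry: S -> bA


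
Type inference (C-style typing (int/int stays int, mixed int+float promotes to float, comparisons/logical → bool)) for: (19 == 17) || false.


Operand types: bool || bool
Rule: logical operators take bool operands and yield bool
Result type: bool


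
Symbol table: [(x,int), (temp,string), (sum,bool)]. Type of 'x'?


Lookup 'x' → type int


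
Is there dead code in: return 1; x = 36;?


statement follows a return and is unreachable
Dead: 'x = 36'


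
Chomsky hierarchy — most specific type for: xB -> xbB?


LHS has context (more than one symbol) and |LHS| ≤ |RHS|
Classification: Type 1 (Context-Sensitive)


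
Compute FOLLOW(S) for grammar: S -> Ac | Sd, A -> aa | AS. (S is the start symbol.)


$ ∈ FOLLOW(S). For each A -> αBβ: add FIRST(β)\{ε} to FOLLOW(B); if β nullable, add FOLLOW(A).
FOLLOW(S) = {$, a, c, d}


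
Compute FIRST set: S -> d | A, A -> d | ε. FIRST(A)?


Per alternative of A: FIRST(d) = {d}; FIRST(ε) = {ε}
FIRST(A) = {d, ε}


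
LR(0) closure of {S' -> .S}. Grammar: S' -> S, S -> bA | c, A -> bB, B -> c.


Start: S' -> .S
For each item with dot before a nonterminal B, add B -> .γ for every B-production
Closure: [S' -> .S, S -> .bA, S -> .c]


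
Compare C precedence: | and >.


'>' is relational (level 7); '|' is bitwise OR (level 3)
Higher level binds tighter
'>' has higher precedence than '|'


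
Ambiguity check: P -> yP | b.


right-linear, alternatives start with distinct terminals 'y' vs 'b': unique leftmost derivation
Unambiguous


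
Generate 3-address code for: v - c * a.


Break into single-operator statements:
t1 = c * a
t2 = v - t1


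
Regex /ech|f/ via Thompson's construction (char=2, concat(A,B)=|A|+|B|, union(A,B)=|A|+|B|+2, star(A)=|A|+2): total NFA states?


Syntax tree has 4 char leaf(s), 1 union(s), 0 star(s)
chars contribute 4×2 = 8; each union adds +2; each star adds +2
Total: 8 + 2 + 0 = 10 states


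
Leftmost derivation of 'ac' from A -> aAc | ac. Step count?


Derivation: A => ac
Steps: 1


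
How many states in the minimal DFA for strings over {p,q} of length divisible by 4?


Track length mod 4: states 0..3, accept at 0
Minimal DFA: 4 states


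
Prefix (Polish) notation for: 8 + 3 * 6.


'*' binds tighter: tree is (+ 8 (* 3 6))
Prefix: + 8 * 3 6


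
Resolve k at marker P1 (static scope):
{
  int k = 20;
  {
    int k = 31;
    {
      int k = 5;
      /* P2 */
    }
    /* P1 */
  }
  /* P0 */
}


k declared in the same block as P1
k = 31


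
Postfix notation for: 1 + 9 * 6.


* has higher precedence, evaluate 9*6 first
Postfix: 1 9 6 * +


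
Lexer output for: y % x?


Scan left to right, longest-match per lexeme
Tokens: ID(y), OP(%), ID(x)


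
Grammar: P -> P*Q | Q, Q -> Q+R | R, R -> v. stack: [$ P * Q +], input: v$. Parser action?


no handle; shift 'v'
Action: shift


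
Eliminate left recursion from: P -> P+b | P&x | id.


Left-recursive alternatives: P+b, P&x; non-recursive: id
Introduce P': P -> idP', P' -> +bP' | &xP' | ε


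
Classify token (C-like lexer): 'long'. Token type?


Pattern: reserved word
Type: KEYWORD


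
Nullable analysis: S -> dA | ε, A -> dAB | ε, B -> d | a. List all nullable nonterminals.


A nonterminal is nullable iff some alternative derives ε (directly, or every symbol in it is nullable)
Nullable: {A, S}


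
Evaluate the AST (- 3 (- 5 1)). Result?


Evaluate inner: (- 5 1) = 4
Evaluate root: (- 3 4) = -1
Result: -1


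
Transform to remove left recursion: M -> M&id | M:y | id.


Left-recursive alternatives: M&id, M:y; non-recursive: id
Introduce M': M -> idM', M' -> &idM' | :yM' | ε


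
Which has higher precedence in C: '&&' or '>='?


'>=' is relational (level 7); '&&' is logical AND (level 2)
Higher level binds tighter
'>=' has higher precedence than '&&'


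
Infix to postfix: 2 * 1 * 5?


Left to right (same or higher precedence on left)
Postfix: 2 1 * 5 *


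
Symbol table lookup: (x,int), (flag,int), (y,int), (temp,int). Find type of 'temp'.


Lookup 'temp' → type int


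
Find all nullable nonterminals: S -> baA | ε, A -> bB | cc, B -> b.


A nonterminal is nullable iff some alternative derives ε (directly, or every symbol in it is nullable)
Nullable: {S}


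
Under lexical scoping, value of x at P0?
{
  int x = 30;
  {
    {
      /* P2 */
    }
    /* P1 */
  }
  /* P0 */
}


x declared in the same block as P0
x = 30


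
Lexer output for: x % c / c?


Scan left to right, longest-match per lexeme
Tokens: ID(x), OP(%), ID(c), OP(/), ID(c)


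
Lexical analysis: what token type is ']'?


Pattern: delimiter/punctuation
Type: PUNCTUATION


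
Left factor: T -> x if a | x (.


Common prefix: 'x'
Factored: T -> x T', T' -> if a | (


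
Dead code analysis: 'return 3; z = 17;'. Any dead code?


statement follows a return and is unreachable
Dead: 'z = 17'


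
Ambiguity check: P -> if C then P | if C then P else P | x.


dangling else: 'if C then if C then x else x' parses two ways
Ambiguous


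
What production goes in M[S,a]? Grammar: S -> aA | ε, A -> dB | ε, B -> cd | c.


For [S, a]: 'a' ∈ FIRST(aA)
Entry: S -> aA


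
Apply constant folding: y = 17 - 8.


17 - 8 = 9 at compile time
Optimized: y = 9


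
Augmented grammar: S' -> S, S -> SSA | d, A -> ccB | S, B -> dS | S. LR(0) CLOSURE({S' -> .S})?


Start: S' -> .S
For each item with dot before a nonterminal B, add B -> .γ for every B-production
Closure: [S' -> .S, S -> .SSA, S -> .d]


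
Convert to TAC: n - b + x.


Break into single-operator statements:
t1 = n - b
t2 = t1 + x


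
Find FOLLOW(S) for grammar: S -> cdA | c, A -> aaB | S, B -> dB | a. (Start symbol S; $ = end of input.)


$ ∈ FOLLOW(S). For each A -> αBβ: add FIRST(β)\{ε} to FOLLOW(B); if β nullable, add FOLLOW(A).
FOLLOW(S) = {$}


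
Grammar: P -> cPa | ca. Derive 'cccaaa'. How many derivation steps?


Derivation: P => cPa => ccPaa => cccaaa
Steps: 3


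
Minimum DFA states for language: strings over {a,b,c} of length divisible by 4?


Track length mod 4: states 0..3, accept at 0
Minimal DFA: 4 states


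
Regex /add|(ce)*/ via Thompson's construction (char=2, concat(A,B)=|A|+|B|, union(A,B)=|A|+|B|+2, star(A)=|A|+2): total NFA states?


Syntax tree has 5 char leaf(s), 1 union(s), 1 star(s)
chars contribute 5×2 = 10; each union adds +2; each star adds +2
Total: 10 + 2 + 2 = 14 states


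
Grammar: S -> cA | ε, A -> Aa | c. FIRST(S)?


Per alternative of S: FIRST(cA) = {c}; FIRST(ε) = {ε}
FIRST(S) = {c, ε}


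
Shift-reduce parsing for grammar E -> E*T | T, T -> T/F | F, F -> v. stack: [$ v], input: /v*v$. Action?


'v' on top is the handle for F -> v
Action: reduce (F -> v)


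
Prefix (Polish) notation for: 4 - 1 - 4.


left-to-right (same/higher precedence on left): tree is (- (- 4 1) 4)
Prefix: - - 4 1 4


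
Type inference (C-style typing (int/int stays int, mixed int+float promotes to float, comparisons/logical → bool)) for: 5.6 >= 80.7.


Operand types: float >= float
Rule: comparison yields bool
Result type: bool


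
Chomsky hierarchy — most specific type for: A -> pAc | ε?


Single nonterminal LHS, but p^n c^n is not regular
Classification: Type 2 (Context-Free)
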